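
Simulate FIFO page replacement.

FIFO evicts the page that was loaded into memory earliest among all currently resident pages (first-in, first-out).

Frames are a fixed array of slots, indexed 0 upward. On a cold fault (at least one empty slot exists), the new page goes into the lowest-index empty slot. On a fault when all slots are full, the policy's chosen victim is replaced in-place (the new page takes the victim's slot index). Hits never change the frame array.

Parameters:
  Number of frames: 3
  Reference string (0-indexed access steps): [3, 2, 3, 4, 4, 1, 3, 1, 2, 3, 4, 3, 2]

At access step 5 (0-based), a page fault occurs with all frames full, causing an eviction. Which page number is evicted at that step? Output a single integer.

Answer: 3

Derivation:
Step 0: ref 3 -> FAULT, frames=[3,-,-]
Step 1: ref 2 -> FAULT, frames=[3,2,-]
Step 2: ref 3 -> HIT, frames=[3,2,-]
Step 3: ref 4 -> FAULT, frames=[3,2,4]
Step 4: ref 4 -> HIT, frames=[3,2,4]
Step 5: ref 1 -> FAULT, evict 3, frames=[1,2,4]
At step 5: evicted page 3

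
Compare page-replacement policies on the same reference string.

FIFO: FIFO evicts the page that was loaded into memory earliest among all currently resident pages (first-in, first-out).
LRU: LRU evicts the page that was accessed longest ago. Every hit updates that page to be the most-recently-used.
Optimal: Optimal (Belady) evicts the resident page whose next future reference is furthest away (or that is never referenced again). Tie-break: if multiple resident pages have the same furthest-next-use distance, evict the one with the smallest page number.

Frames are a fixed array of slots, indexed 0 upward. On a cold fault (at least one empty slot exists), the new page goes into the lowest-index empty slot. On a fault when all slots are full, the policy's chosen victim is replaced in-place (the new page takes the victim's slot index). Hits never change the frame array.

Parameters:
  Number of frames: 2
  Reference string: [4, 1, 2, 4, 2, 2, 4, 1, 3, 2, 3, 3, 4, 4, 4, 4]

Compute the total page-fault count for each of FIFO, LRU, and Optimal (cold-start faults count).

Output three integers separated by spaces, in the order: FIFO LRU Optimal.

Answer: 8 8 6

Derivation:
--- FIFO ---
  step 0: ref 4 -> FAULT, frames=[4,-] (faults so far: 1)
  step 1: ref 1 -> FAULT, frames=[4,1] (faults so far: 2)
  step 2: ref 2 -> FAULT, evict 4, frames=[2,1] (faults so far: 3)
  step 3: ref 4 -> FAULT, evict 1, frames=[2,4] (faults so far: 4)
  step 4: ref 2 -> HIT, frames=[2,4] (faults so far: 4)
  step 5: ref 2 -> HIT, frames=[2,4] (faults so far: 4)
  step 6: ref 4 -> HIT, frames=[2,4] (faults so far: 4)
  step 7: ref 1 -> FAULT, evict 2, frames=[1,4] (faults so far: 5)
  step 8: ref 3 -> FAULT, evict 4, frames=[1,3] (faults so far: 6)
  step 9: ref 2 -> FAULT, evict 1, frames=[2,3] (faults so far: 7)
  step 10: ref 3 -> HIT, frames=[2,3] (faults so far: 7)
  step 11: ref 3 -> HIT, frames=[2,3] (faults so far: 7)
  step 12: ref 4 -> FAULT, evict 3, frames=[2,4] (faults so far: 8)
  step 13: ref 4 -> HIT, frames=[2,4] (faults so far: 8)
  step 14: ref 4 -> HIT, frames=[2,4] (faults so far: 8)
  step 15: ref 4 -> HIT, frames=[2,4] (faults so far: 8)
  FIFO total faults: 8
--- LRU ---
  step 0: ref 4 -> FAULT, frames=[4,-] (faults so far: 1)
  step 1: ref 1 -> FAULT, frames=[4,1] (faults so far: 2)
  step 2: ref 2 -> FAULT, evict 4, frames=[2,1] (faults so far: 3)
  step 3: ref 4 -> FAULT, evict 1, frames=[2,4] (faults so far: 4)
  step 4: ref 2 -> HIT, frames=[2,4] (faults so far: 4)
  step 5: ref 2 -> HIT, frames=[2,4] (faults so far: 4)
  step 6: ref 4 -> HIT, frames=[2,4] (faults so far: 4)
  step 7: ref 1 -> FAULT, evict 2, frames=[1,4] (faults so far: 5)
  step 8: ref 3 -> FAULT, evict 4, frames=[1,3] (faults so far: 6)
  step 9: ref 2 -> FAULT, evict 1, frames=[2,3] (faults so far: 7)
  step 10: ref 3 -> HIT, frames=[2,3] (faults so far: 7)
  step 11: ref 3 -> HIT, frames=[2,3] (faults so far: 7)
  step 12: ref 4 -> FAULT, evict 2, frames=[4,3] (faults so far: 8)
  step 13: ref 4 -> HIT, frames=[4,3] (faults so far: 8)
  step 14: ref 4 -> HIT, frames=[4,3] (faults so far: 8)
  step 15: ref 4 -> HIT, frames=[4,3] (faults so far: 8)
  LRU total faults: 8
--- Optimal ---
  step 0: ref 4 -> FAULT, frames=[4,-] (faults so far: 1)
  step 1: ref 1 -> FAULT, frames=[4,1] (faults so far: 2)
  step 2: ref 2 -> FAULT, evict 1, frames=[4,2] (faults so far: 3)
  step 3: ref 4 -> HIT, frames=[4,2] (faults so far: 3)
  step 4: ref 2 -> HIT, frames=[4,2] (faults so far: 3)
  step 5: ref 2 -> HIT, frames=[4,2] (faults so far: 3)
  step 6: ref 4 -> HIT, frames=[4,2] (faults so far: 3)
  step 7: ref 1 -> FAULT, evict 4, frames=[1,2] (faults so far: 4)
  step 8: ref 3 -> FAULT, evict 1, frames=[3,2] (faults so far: 5)
  step 9: ref 2 -> HIT, frames=[3,2] (faults so far: 5)
  step 10: ref 3 -> HIT, frames=[3,2] (faults so far: 5)
  step 11: ref 3 -> HIT, frames=[3,2] (faults so far: 5)
  step 12: ref 4 -> FAULT, evict 2, frames=[3,4] (faults so far: 6)
  step 13: ref 4 -> HIT, frames=[3,4] (faults so far: 6)
  step 14: ref 4 -> HIT, frames=[3,4] (faults so far: 6)
  step 15: ref 4 -> HIT, frames=[3,4] (faults so far: 6)
  Optimal total faults: 6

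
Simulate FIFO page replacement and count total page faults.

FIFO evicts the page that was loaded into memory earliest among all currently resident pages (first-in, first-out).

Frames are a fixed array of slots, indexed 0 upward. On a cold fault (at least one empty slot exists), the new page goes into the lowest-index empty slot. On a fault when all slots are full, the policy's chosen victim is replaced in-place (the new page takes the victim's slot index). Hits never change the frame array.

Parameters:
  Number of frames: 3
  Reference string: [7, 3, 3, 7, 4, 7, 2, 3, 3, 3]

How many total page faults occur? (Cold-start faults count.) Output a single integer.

Answer: 4

Derivation:
Step 0: ref 7 → FAULT, frames=[7,-,-]
Step 1: ref 3 → FAULT, frames=[7,3,-]
Step 2: ref 3 → HIT, frames=[7,3,-]
Step 3: ref 7 → HIT, frames=[7,3,-]
Step 4: ref 4 → FAULT, frames=[7,3,4]
Step 5: ref 7 → HIT, frames=[7,3,4]
Step 6: ref 2 → FAULT (evict 7), frames=[2,3,4]
Step 7: ref 3 → HIT, frames=[2,3,4]
Step 8: ref 3 → HIT, frames=[2,3,4]
Step 9: ref 3 → HIT, frames=[2,3,4]
Total faults: 4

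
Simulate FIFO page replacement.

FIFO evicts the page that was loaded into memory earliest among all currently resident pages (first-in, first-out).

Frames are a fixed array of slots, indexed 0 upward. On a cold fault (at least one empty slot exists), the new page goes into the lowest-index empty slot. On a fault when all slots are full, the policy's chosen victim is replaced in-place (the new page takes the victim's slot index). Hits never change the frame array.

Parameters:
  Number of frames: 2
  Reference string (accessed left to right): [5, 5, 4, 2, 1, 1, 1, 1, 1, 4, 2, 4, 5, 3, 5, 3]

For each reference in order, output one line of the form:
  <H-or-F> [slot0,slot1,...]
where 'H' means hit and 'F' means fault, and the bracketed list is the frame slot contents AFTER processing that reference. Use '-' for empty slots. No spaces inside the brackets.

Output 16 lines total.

F [5,-]
H [5,-]
F [5,4]
F [2,4]
F [2,1]
H [2,1]
H [2,1]
H [2,1]
H [2,1]
F [4,1]
F [4,2]
H [4,2]
F [5,2]
F [5,3]
H [5,3]
H [5,3]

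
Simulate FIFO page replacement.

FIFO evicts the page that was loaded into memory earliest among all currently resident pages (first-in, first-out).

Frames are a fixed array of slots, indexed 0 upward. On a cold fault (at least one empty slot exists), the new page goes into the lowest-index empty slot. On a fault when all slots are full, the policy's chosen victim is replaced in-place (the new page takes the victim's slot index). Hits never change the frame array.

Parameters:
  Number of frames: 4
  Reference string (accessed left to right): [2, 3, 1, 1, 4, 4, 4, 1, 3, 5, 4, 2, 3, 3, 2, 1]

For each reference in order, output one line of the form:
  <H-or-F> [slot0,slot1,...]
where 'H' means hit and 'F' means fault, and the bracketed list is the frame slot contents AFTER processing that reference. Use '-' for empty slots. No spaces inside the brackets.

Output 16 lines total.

F [2,-,-,-]
F [2,3,-,-]
F [2,3,1,-]
H [2,3,1,-]
F [2,3,1,4]
H [2,3,1,4]
H [2,3,1,4]
H [2,3,1,4]
H [2,3,1,4]
F [5,3,1,4]
H [5,3,1,4]
F [5,2,1,4]
F [5,2,3,4]
H [5,2,3,4]
H [5,2,3,4]
F [5,2,3,1]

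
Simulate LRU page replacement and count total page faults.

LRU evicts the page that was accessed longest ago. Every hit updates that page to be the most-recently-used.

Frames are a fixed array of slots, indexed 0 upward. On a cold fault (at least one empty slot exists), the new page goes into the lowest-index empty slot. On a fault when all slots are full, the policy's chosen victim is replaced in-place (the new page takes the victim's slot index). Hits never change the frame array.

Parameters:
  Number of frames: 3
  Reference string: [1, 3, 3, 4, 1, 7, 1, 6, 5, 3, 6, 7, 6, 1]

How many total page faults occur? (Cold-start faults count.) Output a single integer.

Answer: 9

Derivation:
Step 0: ref 1 → FAULT, frames=[1,-,-]
Step 1: ref 3 → FAULT, frames=[1,3,-]
Step 2: ref 3 → HIT, frames=[1,3,-]
Step 3: ref 4 → FAULT, frames=[1,3,4]
Step 4: ref 1 → HIT, frames=[1,3,4]
Step 5: ref 7 → FAULT (evict 3), frames=[1,7,4]
Step 6: ref 1 → HIT, frames=[1,7,4]
Step 7: ref 6 → FAULT (evict 4), frames=[1,7,6]
Step 8: ref 5 → FAULT (evict 7), frames=[1,5,6]
Step 9: ref 3 → FAULT (evict 1), frames=[3,5,6]
Step 10: ref 6 → HIT, frames=[3,5,6]
Step 11: ref 7 → FAULT (evict 5), frames=[3,7,6]
Step 12: ref 6 → HIT, frames=[3,7,6]
Step 13: ref 1 → FAULT (evict 3), frames=[1,7,6]
Total faults: 9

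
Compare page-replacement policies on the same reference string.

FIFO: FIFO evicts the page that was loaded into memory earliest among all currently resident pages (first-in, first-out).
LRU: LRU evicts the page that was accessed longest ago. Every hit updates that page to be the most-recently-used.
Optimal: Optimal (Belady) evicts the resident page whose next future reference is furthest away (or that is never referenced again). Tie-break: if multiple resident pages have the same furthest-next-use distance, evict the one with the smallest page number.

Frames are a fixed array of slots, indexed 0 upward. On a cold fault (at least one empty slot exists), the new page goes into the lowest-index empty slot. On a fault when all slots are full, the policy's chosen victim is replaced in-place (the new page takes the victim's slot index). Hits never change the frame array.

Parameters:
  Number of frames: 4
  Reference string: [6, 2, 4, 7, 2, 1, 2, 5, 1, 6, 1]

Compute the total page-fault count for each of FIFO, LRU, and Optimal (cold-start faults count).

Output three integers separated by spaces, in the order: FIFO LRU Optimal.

Answer: 7 7 6

Derivation:
--- FIFO ---
  step 0: ref 6 -> FAULT, frames=[6,-,-,-] (faults so far: 1)
  step 1: ref 2 -> FAULT, frames=[6,2,-,-] (faults so far: 2)
  step 2: ref 4 -> FAULT, frames=[6,2,4,-] (faults so far: 3)
  step 3: ref 7 -> FAULT, frames=[6,2,4,7] (faults so far: 4)
  step 4: ref 2 -> HIT, frames=[6,2,4,7] (faults so far: 4)
  step 5: ref 1 -> FAULT, evict 6, frames=[1,2,4,7] (faults so far: 5)
  step 6: ref 2 -> HIT, frames=[1,2,4,7] (faults so far: 5)
  step 7: ref 5 -> FAULT, evict 2, frames=[1,5,4,7] (faults so far: 6)
  step 8: ref 1 -> HIT, frames=[1,5,4,7] (faults so far: 6)
  step 9: ref 6 -> FAULT, evict 4, frames=[1,5,6,7] (faults so far: 7)
  step 10: ref 1 -> HIT, frames=[1,5,6,7] (faults so far: 7)
  FIFO total faults: 7
--- LRU ---
  step 0: ref 6 -> FAULT, frames=[6,-,-,-] (faults so far: 1)
  step 1: ref 2 -> FAULT, frames=[6,2,-,-] (faults so far: 2)
  step 2: ref 4 -> FAULT, frames=[6,2,4,-] (faults so far: 3)
  step 3: ref 7 -> FAULT, frames=[6,2,4,7] (faults so far: 4)
  step 4: ref 2 -> HIT, frames=[6,2,4,7] (faults so far: 4)
  step 5: ref 1 -> FAULT, evict 6, frames=[1,2,4,7] (faults so far: 5)
  step 6: ref 2 -> HIT, frames=[1,2,4,7] (faults so far: 5)
  step 7: ref 5 -> FAULT, evict 4, frames=[1,2,5,7] (faults so far: 6)
  step 8: ref 1 -> HIT, frames=[1,2,5,7] (faults so far: 6)
  step 9: ref 6 -> FAULT, evict 7, frames=[1,2,5,6] (faults so far: 7)
  step 10: ref 1 -> HIT, frames=[1,2,5,6] (faults so far: 7)
  LRU total faults: 7
--- Optimal ---
  step 0: ref 6 -> FAULT, frames=[6,-,-,-] (faults so far: 1)
  step 1: ref 2 -> FAULT, frames=[6,2,-,-] (faults so far: 2)
  step 2: ref 4 -> FAULT, frames=[6,2,4,-] (faults so far: 3)
  step 3: ref 7 -> FAULT, frames=[6,2,4,7] (faults so far: 4)
  step 4: ref 2 -> HIT, frames=[6,2,4,7] (faults so far: 4)
  step 5: ref 1 -> FAULT, evict 4, frames=[6,2,1,7] (faults so far: 5)
  step 6: ref 2 -> HIT, frames=[6,2,1,7] (faults so far: 5)
  step 7: ref 5 -> FAULT, evict 2, frames=[6,5,1,7] (faults so far: 6)
  step 8: ref 1 -> HIT, frames=[6,5,1,7] (faults so far: 6)
  step 9: ref 6 -> HIT, frames=[6,5,1,7] (faults so far: 6)
  step 10: ref 1 -> HIT, frames=[6,5,1,7] (faults so far: 6)
  Optimal total faults: 6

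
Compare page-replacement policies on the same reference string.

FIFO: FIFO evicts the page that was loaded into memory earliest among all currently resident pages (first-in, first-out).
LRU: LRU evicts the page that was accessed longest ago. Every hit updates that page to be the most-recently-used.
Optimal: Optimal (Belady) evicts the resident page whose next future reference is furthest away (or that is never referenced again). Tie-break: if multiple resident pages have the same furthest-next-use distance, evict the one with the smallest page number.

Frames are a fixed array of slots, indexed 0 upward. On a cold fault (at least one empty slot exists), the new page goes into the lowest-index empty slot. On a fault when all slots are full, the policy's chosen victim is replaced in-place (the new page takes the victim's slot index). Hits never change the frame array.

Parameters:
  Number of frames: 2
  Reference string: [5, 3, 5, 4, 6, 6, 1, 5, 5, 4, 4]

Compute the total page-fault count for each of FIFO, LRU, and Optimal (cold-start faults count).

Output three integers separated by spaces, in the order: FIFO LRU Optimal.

Answer: 7 7 6

Derivation:
--- FIFO ---
  step 0: ref 5 -> FAULT, frames=[5,-] (faults so far: 1)
  step 1: ref 3 -> FAULT, frames=[5,3] (faults so far: 2)
  step 2: ref 5 -> HIT, frames=[5,3] (faults so far: 2)
  step 3: ref 4 -> FAULT, evict 5, frames=[4,3] (faults so far: 3)
  step 4: ref 6 -> FAULT, evict 3, frames=[4,6] (faults so far: 4)
  step 5: ref 6 -> HIT, frames=[4,6] (faults so far: 4)
  step 6: ref 1 -> FAULT, evict 4, frames=[1,6] (faults so far: 5)
  step 7: ref 5 -> FAULT, evict 6, frames=[1,5] (faults so far: 6)
  step 8: ref 5 -> HIT, frames=[1,5] (faults so far: 6)
  step 9: ref 4 -> FAULT, evict 1, frames=[4,5] (faults so far: 7)
  step 10: ref 4 -> HIT, frames=[4,5] (faults so far: 7)
  FIFO total faults: 7
--- LRU ---
  step 0: ref 5 -> FAULT, frames=[5,-] (faults so far: 1)
  step 1: ref 3 -> FAULT, frames=[5,3] (faults so far: 2)
  step 2: ref 5 -> HIT, frames=[5,3] (faults so far: 2)
  step 3: ref 4 -> FAULT, evict 3, frames=[5,4] (faults so far: 3)
  step 4: ref 6 -> FAULT, evict 5, frames=[6,4] (faults so far: 4)
  step 5: ref 6 -> HIT, frames=[6,4] (faults so far: 4)
  step 6: ref 1 -> FAULT, evict 4, frames=[6,1] (faults so far: 5)
  step 7: ref 5 -> FAULT, evict 6, frames=[5,1] (faults so far: 6)
  step 8: ref 5 -> HIT, frames=[5,1] (faults so far: 6)
  step 9: ref 4 -> FAULT, evict 1, frames=[5,4] (faults so far: 7)
  step 10: ref 4 -> HIT, frames=[5,4] (faults so far: 7)
  LRU total faults: 7
--- Optimal ---
  step 0: ref 5 -> FAULT, frames=[5,-] (faults so far: 1)
  step 1: ref 3 -> FAULT, frames=[5,3] (faults so far: 2)
  step 2: ref 5 -> HIT, frames=[5,3] (faults so far: 2)
  step 3: ref 4 -> FAULT, evict 3, frames=[5,4] (faults so far: 3)
  step 4: ref 6 -> FAULT, evict 4, frames=[5,6] (faults so far: 4)
  step 5: ref 6 -> HIT, frames=[5,6] (faults so far: 4)
  step 6: ref 1 -> FAULT, evict 6, frames=[5,1] (faults so far: 5)
  step 7: ref 5 -> HIT, frames=[5,1] (faults so far: 5)
  step 8: ref 5 -> HIT, frames=[5,1] (faults so far: 5)
  step 9: ref 4 -> FAULT, evict 1, frames=[5,4] (faults so far: 6)
  step 10: ref 4 -> HIT, frames=[5,4] (faults so far: 6)
  Optimal total faults: 6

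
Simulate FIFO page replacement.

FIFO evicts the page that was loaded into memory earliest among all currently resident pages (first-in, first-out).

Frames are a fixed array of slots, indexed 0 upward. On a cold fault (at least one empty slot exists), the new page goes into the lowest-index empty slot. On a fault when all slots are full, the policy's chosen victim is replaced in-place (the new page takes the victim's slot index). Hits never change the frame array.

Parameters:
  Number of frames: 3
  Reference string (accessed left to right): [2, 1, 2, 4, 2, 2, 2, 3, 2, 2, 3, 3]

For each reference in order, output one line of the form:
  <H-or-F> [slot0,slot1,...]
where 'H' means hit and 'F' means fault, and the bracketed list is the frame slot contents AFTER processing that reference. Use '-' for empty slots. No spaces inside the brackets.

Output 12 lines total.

F [2,-,-]
F [2,1,-]
H [2,1,-]
F [2,1,4]
H [2,1,4]
H [2,1,4]
H [2,1,4]
F [3,1,4]
F [3,2,4]
H [3,2,4]
H [3,2,4]
H [3,2,4]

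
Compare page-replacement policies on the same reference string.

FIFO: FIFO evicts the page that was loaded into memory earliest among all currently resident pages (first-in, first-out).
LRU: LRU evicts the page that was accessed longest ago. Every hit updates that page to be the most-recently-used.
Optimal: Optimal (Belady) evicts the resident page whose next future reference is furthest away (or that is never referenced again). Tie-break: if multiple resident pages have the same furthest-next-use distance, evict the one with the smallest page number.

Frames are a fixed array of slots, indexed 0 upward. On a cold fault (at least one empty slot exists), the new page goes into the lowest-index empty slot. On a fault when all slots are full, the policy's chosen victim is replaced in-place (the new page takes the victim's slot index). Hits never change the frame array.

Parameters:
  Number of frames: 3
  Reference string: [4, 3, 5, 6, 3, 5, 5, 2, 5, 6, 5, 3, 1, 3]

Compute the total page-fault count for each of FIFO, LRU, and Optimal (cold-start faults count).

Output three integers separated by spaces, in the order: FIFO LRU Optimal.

--- FIFO ---
  step 0: ref 4 -> FAULT, frames=[4,-,-] (faults so far: 1)
  step 1: ref 3 -> FAULT, frames=[4,3,-] (faults so far: 2)
  step 2: ref 5 -> FAULT, frames=[4,3,5] (faults so far: 3)
  step 3: ref 6 -> FAULT, evict 4, frames=[6,3,5] (faults so far: 4)
  step 4: ref 3 -> HIT, frames=[6,3,5] (faults so far: 4)
  step 5: ref 5 -> HIT, frames=[6,3,5] (faults so far: 4)
  step 6: ref 5 -> HIT, frames=[6,3,5] (faults so far: 4)
  step 7: ref 2 -> FAULT, evict 3, frames=[6,2,5] (faults so far: 5)
  step 8: ref 5 -> HIT, frames=[6,2,5] (faults so far: 5)
  step 9: ref 6 -> HIT, frames=[6,2,5] (faults so far: 5)
  step 10: ref 5 -> HIT, frames=[6,2,5] (faults so far: 5)
  step 11: ref 3 -> FAULT, evict 5, frames=[6,2,3] (faults so far: 6)
  step 12: ref 1 -> FAULT, evict 6, frames=[1,2,3] (faults so far: 7)
  step 13: ref 3 -> HIT, frames=[1,2,3] (faults so far: 7)
  FIFO total faults: 7
--- LRU ---
  step 0: ref 4 -> FAULT, frames=[4,-,-] (faults so far: 1)
  step 1: ref 3 -> FAULT, frames=[4,3,-] (faults so far: 2)
  step 2: ref 5 -> FAULT, frames=[4,3,5] (faults so far: 3)
  step 3: ref 6 -> FAULT, evict 4, frames=[6,3,5] (faults so far: 4)
  step 4: ref 3 -> HIT, frames=[6,3,5] (faults so far: 4)
  step 5: ref 5 -> HIT, frames=[6,3,5] (faults so far: 4)
  step 6: ref 5 -> HIT, frames=[6,3,5] (faults so far: 4)
  step 7: ref 2 -> FAULT, evict 6, frames=[2,3,5] (faults so far: 5)
  step 8: ref 5 -> HIT, frames=[2,3,5] (faults so far: 5)
  step 9: ref 6 -> FAULT, evict 3, frames=[2,6,5] (faults so far: 6)
  step 10: ref 5 -> HIT, frames=[2,6,5] (faults so far: 6)
  step 11: ref 3 -> FAULT, evict 2, frames=[3,6,5] (faults so far: 7)
  step 12: ref 1 -> FAULT, evict 6, frames=[3,1,5] (faults so far: 8)
  step 13: ref 3 -> HIT, frames=[3,1,5] (faults so far: 8)
  LRU total faults: 8
--- Optimal ---
  step 0: ref 4 -> FAULT, frames=[4,-,-] (faults so far: 1)
  step 1: ref 3 -> FAULT, frames=[4,3,-] (faults so far: 2)
  step 2: ref 5 -> FAULT, frames=[4,3,5] (faults so far: 3)
  step 3: ref 6 -> FAULT, evict 4, frames=[6,3,5] (faults so far: 4)
  step 4: ref 3 -> HIT, frames=[6,3,5] (faults so far: 4)
  step 5: ref 5 -> HIT, frames=[6,3,5] (faults so far: 4)
  step 6: ref 5 -> HIT, frames=[6,3,5] (faults so far: 4)
  step 7: ref 2 -> FAULT, evict 3, frames=[6,2,5] (faults so far: 5)
  step 8: ref 5 -> HIT, frames=[6,2,5] (faults so far: 5)
  step 9: ref 6 -> HIT, frames=[6,2,5] (faults so far: 5)
  step 10: ref 5 -> HIT, frames=[6,2,5] (faults so far: 5)
  step 11: ref 3 -> FAULT, evict 2, frames=[6,3,5] (faults so far: 6)
  step 12: ref 1 -> FAULT, evict 5, frames=[6,3,1] (faults so far: 7)
  step 13: ref 3 -> HIT, frames=[6,3,1] (faults so far: 7)
  Optimal total faults: 7

Answer: 7 8 7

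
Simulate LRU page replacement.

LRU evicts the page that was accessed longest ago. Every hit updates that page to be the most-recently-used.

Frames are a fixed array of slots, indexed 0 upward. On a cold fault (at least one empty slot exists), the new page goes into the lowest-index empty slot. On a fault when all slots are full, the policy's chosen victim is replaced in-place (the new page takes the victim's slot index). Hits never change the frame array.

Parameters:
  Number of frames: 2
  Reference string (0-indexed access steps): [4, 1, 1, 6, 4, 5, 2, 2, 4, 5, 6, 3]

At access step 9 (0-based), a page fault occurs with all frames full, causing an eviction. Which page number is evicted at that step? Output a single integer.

Answer: 2

Derivation:
Step 0: ref 4 -> FAULT, frames=[4,-]
Step 1: ref 1 -> FAULT, frames=[4,1]
Step 2: ref 1 -> HIT, frames=[4,1]
Step 3: ref 6 -> FAULT, evict 4, frames=[6,1]
Step 4: ref 4 -> FAULT, evict 1, frames=[6,4]
Step 5: ref 5 -> FAULT, evict 6, frames=[5,4]
Step 6: ref 2 -> FAULT, evict 4, frames=[5,2]
Step 7: ref 2 -> HIT, frames=[5,2]
Step 8: ref 4 -> FAULT, evict 5, frames=[4,2]
Step 9: ref 5 -> FAULT, evict 2, frames=[4,5]
At step 9: evicted page 2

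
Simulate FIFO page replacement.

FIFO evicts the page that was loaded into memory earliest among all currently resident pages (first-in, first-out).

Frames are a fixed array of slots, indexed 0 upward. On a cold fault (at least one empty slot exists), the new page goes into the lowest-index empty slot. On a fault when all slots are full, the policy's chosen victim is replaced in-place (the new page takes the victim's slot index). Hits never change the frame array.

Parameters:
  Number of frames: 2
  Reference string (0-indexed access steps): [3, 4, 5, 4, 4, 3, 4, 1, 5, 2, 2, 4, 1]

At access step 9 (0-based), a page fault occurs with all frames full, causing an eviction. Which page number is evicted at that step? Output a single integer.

Step 0: ref 3 -> FAULT, frames=[3,-]
Step 1: ref 4 -> FAULT, frames=[3,4]
Step 2: ref 5 -> FAULT, evict 3, frames=[5,4]
Step 3: ref 4 -> HIT, frames=[5,4]
Step 4: ref 4 -> HIT, frames=[5,4]
Step 5: ref 3 -> FAULT, evict 4, frames=[5,3]
Step 6: ref 4 -> FAULT, evict 5, frames=[4,3]
Step 7: ref 1 -> FAULT, evict 3, frames=[4,1]
Step 8: ref 5 -> FAULT, evict 4, frames=[5,1]
Step 9: ref 2 -> FAULT, evict 1, frames=[5,2]
At step 9: evicted page 1

Answer: 1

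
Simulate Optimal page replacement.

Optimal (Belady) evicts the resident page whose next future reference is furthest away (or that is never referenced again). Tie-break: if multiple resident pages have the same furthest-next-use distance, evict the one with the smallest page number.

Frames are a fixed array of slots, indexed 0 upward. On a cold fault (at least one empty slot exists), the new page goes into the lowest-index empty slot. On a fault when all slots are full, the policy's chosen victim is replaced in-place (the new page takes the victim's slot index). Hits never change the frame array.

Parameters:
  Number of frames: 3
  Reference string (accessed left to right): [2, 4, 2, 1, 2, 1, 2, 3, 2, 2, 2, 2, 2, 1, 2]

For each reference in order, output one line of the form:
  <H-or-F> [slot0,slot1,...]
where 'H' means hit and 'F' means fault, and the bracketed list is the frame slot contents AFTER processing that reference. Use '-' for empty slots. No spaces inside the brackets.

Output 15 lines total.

F [2,-,-]
F [2,4,-]
H [2,4,-]
F [2,4,1]
H [2,4,1]
H [2,4,1]
H [2,4,1]
F [2,3,1]
H [2,3,1]
H [2,3,1]
H [2,3,1]
H [2,3,1]
H [2,3,1]
H [2,3,1]
H [2,3,1]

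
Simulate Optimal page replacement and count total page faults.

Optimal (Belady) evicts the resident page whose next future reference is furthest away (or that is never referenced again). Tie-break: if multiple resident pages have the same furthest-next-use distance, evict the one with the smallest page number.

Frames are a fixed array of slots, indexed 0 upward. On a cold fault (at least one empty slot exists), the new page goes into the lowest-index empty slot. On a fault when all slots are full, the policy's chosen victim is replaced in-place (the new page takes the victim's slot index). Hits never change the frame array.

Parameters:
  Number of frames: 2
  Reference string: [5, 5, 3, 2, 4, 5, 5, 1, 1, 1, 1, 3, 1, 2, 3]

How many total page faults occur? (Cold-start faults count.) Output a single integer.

Answer: 7

Derivation:
Step 0: ref 5 → FAULT, frames=[5,-]
Step 1: ref 5 → HIT, frames=[5,-]
Step 2: ref 3 → FAULT, frames=[5,3]
Step 3: ref 2 → FAULT (evict 3), frames=[5,2]
Step 4: ref 4 → FAULT (evict 2), frames=[5,4]
Step 5: ref 5 → HIT, frames=[5,4]
Step 6: ref 5 → HIT, frames=[5,4]
Step 7: ref 1 → FAULT (evict 4), frames=[5,1]
Step 8: ref 1 → HIT, frames=[5,1]
Step 9: ref 1 → HIT, frames=[5,1]
Step 10: ref 1 → HIT, frames=[5,1]
Step 11: ref 3 → FAULT (evict 5), frames=[3,1]
Step 12: ref 1 → HIT, frames=[3,1]
Step 13: ref 2 → FAULT (evict 1), frames=[3,2]
Step 14: ref 3 → HIT, frames=[3,2]
Total faults: 7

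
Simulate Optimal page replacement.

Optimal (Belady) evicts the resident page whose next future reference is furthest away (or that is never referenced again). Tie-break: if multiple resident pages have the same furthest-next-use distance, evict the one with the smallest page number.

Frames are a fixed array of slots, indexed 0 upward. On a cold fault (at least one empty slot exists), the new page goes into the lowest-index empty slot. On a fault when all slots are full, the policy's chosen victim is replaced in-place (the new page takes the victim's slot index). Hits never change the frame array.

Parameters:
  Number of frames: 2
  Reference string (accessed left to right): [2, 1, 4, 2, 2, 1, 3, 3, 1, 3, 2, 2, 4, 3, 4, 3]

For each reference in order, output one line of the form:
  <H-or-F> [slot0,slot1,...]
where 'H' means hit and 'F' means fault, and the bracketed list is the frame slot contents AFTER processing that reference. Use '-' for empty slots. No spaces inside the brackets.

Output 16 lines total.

F [2,-]
F [2,1]
F [2,4]
H [2,4]
H [2,4]
F [2,1]
F [3,1]
H [3,1]
H [3,1]
H [3,1]
F [3,2]
H [3,2]
F [3,4]
H [3,4]
H [3,4]
H [3,4]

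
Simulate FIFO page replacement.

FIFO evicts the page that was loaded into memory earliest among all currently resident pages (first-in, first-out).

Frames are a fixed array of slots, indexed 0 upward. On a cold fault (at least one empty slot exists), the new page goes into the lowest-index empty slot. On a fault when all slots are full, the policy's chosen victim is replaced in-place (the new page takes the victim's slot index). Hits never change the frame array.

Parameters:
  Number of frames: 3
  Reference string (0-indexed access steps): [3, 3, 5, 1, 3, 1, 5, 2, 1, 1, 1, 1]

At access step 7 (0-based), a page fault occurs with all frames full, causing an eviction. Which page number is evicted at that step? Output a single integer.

Answer: 3

Derivation:
Step 0: ref 3 -> FAULT, frames=[3,-,-]
Step 1: ref 3 -> HIT, frames=[3,-,-]
Step 2: ref 5 -> FAULT, frames=[3,5,-]
Step 3: ref 1 -> FAULT, frames=[3,5,1]
Step 4: ref 3 -> HIT, frames=[3,5,1]
Step 5: ref 1 -> HIT, frames=[3,5,1]
Step 6: ref 5 -> HIT, frames=[3,5,1]
Step 7: ref 2 -> FAULT, evict 3, frames=[2,5,1]
At step 7: evicted page 3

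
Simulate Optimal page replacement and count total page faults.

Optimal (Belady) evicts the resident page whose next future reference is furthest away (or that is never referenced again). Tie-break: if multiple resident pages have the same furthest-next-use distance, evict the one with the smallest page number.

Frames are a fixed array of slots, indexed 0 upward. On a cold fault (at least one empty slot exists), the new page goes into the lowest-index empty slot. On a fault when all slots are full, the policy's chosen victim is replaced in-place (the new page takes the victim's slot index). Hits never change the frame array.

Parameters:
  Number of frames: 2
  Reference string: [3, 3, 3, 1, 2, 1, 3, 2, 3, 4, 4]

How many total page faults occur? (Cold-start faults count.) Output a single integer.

Step 0: ref 3 → FAULT, frames=[3,-]
Step 1: ref 3 → HIT, frames=[3,-]
Step 2: ref 3 → HIT, frames=[3,-]
Step 3: ref 1 → FAULT, frames=[3,1]
Step 4: ref 2 → FAULT (evict 3), frames=[2,1]
Step 5: ref 1 → HIT, frames=[2,1]
Step 6: ref 3 → FAULT (evict 1), frames=[2,3]
Step 7: ref 2 → HIT, frames=[2,3]
Step 8: ref 3 → HIT, frames=[2,3]
Step 9: ref 4 → FAULT (evict 2), frames=[4,3]
Step 10: ref 4 → HIT, frames=[4,3]
Total faults: 5

Answer: 5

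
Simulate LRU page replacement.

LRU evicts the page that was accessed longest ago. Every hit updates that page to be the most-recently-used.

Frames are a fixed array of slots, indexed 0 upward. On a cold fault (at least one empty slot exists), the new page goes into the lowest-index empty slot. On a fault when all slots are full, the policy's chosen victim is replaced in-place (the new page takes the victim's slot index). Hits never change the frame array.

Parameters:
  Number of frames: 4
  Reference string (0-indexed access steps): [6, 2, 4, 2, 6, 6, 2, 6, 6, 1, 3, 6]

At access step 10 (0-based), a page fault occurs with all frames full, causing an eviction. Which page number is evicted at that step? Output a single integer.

Step 0: ref 6 -> FAULT, frames=[6,-,-,-]
Step 1: ref 2 -> FAULT, frames=[6,2,-,-]
Step 2: ref 4 -> FAULT, frames=[6,2,4,-]
Step 3: ref 2 -> HIT, frames=[6,2,4,-]
Step 4: ref 6 -> HIT, frames=[6,2,4,-]
Step 5: ref 6 -> HIT, frames=[6,2,4,-]
Step 6: ref 2 -> HIT, frames=[6,2,4,-]
Step 7: ref 6 -> HIT, frames=[6,2,4,-]
Step 8: ref 6 -> HIT, frames=[6,2,4,-]
Step 9: ref 1 -> FAULT, frames=[6,2,4,1]
Step 10: ref 3 -> FAULT, evict 4, frames=[6,2,3,1]
At step 10: evicted page 4

Answer: 4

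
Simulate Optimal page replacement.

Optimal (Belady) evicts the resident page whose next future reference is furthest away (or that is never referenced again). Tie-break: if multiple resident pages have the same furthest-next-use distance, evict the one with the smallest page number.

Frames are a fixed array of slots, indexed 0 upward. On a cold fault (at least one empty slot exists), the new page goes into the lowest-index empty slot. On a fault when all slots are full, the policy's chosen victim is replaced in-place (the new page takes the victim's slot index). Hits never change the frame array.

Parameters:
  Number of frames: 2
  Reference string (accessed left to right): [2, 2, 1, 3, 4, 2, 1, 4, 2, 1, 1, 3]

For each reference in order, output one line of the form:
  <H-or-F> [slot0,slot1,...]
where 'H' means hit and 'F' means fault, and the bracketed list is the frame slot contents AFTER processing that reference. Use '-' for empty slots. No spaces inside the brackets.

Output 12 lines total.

F [2,-]
H [2,-]
F [2,1]
F [2,3]
F [2,4]
H [2,4]
F [1,4]
H [1,4]
F [1,2]
H [1,2]
H [1,2]
F [3,2]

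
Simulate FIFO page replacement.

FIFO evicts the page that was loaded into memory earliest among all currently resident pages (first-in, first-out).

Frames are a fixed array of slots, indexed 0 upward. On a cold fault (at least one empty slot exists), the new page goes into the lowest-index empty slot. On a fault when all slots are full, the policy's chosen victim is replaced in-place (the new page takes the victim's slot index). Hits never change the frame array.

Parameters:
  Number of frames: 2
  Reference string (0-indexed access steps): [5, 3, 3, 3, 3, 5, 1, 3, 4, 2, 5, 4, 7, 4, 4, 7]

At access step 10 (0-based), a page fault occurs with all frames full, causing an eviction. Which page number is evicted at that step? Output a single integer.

Answer: 4

Derivation:
Step 0: ref 5 -> FAULT, frames=[5,-]
Step 1: ref 3 -> FAULT, frames=[5,3]
Step 2: ref 3 -> HIT, frames=[5,3]
Step 3: ref 3 -> HIT, frames=[5,3]
Step 4: ref 3 -> HIT, frames=[5,3]
Step 5: ref 5 -> HIT, frames=[5,3]
Step 6: ref 1 -> FAULT, evict 5, frames=[1,3]
Step 7: ref 3 -> HIT, frames=[1,3]
Step 8: ref 4 -> FAULT, evict 3, frames=[1,4]
Step 9: ref 2 -> FAULT, evict 1, frames=[2,4]
Step 10: ref 5 -> FAULT, evict 4, frames=[2,5]
At step 10: evicted page 4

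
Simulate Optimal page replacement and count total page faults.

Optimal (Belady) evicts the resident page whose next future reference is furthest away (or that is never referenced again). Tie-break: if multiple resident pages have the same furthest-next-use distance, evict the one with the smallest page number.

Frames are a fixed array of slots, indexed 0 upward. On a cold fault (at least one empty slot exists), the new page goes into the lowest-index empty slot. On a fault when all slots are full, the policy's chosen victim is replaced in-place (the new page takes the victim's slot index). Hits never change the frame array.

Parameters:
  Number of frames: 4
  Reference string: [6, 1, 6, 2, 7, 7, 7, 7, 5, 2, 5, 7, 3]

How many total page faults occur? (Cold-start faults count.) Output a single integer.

Step 0: ref 6 → FAULT, frames=[6,-,-,-]
Step 1: ref 1 → FAULT, frames=[6,1,-,-]
Step 2: ref 6 → HIT, frames=[6,1,-,-]
Step 3: ref 2 → FAULT, frames=[6,1,2,-]
Step 4: ref 7 → FAULT, frames=[6,1,2,7]
Step 5: ref 7 → HIT, frames=[6,1,2,7]
Step 6: ref 7 → HIT, frames=[6,1,2,7]
Step 7: ref 7 → HIT, frames=[6,1,2,7]
Step 8: ref 5 → FAULT (evict 1), frames=[6,5,2,7]
Step 9: ref 2 → HIT, frames=[6,5,2,7]
Step 10: ref 5 → HIT, frames=[6,5,2,7]
Step 11: ref 7 → HIT, frames=[6,5,2,7]
Step 12: ref 3 → FAULT (evict 2), frames=[6,5,3,7]
Total faults: 6

Answer: 6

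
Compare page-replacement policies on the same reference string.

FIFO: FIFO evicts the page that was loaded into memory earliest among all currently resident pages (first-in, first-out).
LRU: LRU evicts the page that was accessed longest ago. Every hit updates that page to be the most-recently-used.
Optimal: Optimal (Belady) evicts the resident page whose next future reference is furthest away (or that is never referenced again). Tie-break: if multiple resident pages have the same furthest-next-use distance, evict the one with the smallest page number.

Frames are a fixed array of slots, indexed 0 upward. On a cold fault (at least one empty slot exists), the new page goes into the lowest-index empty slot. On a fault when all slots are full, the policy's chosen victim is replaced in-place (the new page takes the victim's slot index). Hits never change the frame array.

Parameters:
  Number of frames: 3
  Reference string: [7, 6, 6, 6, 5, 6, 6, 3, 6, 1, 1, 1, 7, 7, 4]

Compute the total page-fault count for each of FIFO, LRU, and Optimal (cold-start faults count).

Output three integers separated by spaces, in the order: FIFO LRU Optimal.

--- FIFO ---
  step 0: ref 7 -> FAULT, frames=[7,-,-] (faults so far: 1)
  step 1: ref 6 -> FAULT, frames=[7,6,-] (faults so far: 2)
  step 2: ref 6 -> HIT, frames=[7,6,-] (faults so far: 2)
  step 3: ref 6 -> HIT, frames=[7,6,-] (faults so far: 2)
  step 4: ref 5 -> FAULT, frames=[7,6,5] (faults so far: 3)
  step 5: ref 6 -> HIT, frames=[7,6,5] (faults so far: 3)
  step 6: ref 6 -> HIT, frames=[7,6,5] (faults so far: 3)
  step 7: ref 3 -> FAULT, evict 7, frames=[3,6,5] (faults so far: 4)
  step 8: ref 6 -> HIT, frames=[3,6,5] (faults so far: 4)
  step 9: ref 1 -> FAULT, evict 6, frames=[3,1,5] (faults so far: 5)
  step 10: ref 1 -> HIT, frames=[3,1,5] (faults so far: 5)
  step 11: ref 1 -> HIT, frames=[3,1,5] (faults so far: 5)
  step 12: ref 7 -> FAULT, evict 5, frames=[3,1,7] (faults so far: 6)
  step 13: ref 7 -> HIT, frames=[3,1,7] (faults so far: 6)
  step 14: ref 4 -> FAULT, evict 3, frames=[4,1,7] (faults so far: 7)
  FIFO total faults: 7
--- LRU ---
  step 0: ref 7 -> FAULT, frames=[7,-,-] (faults so far: 1)
  step 1: ref 6 -> FAULT, frames=[7,6,-] (faults so far: 2)
  step 2: ref 6 -> HIT, frames=[7,6,-] (faults so far: 2)
  step 3: ref 6 -> HIT, frames=[7,6,-] (faults so far: 2)
  step 4: ref 5 -> FAULT, frames=[7,6,5] (faults so far: 3)
  step 5: ref 6 -> HIT, frames=[7,6,5] (faults so far: 3)
  step 6: ref 6 -> HIT, frames=[7,6,5] (faults so far: 3)
  step 7: ref 3 -> FAULT, evict 7, frames=[3,6,5] (faults so far: 4)
  step 8: ref 6 -> HIT, frames=[3,6,5] (faults so far: 4)
  step 9: ref 1 -> FAULT, evict 5, frames=[3,6,1] (faults so far: 5)
  step 10: ref 1 -> HIT, frames=[3,6,1] (faults so far: 5)
  step 11: ref 1 -> HIT, frames=[3,6,1] (faults so far: 5)
  step 12: ref 7 -> FAULT, evict 3, frames=[7,6,1] (faults so far: 6)
  step 13: ref 7 -> HIT, frames=[7,6,1] (faults so far: 6)
  step 14: ref 4 -> FAULT, evict 6, frames=[7,4,1] (faults so far: 7)
  LRU total faults: 7
--- Optimal ---
  step 0: ref 7 -> FAULT, frames=[7,-,-] (faults so far: 1)
  step 1: ref 6 -> FAULT, frames=[7,6,-] (faults so far: 2)
  step 2: ref 6 -> HIT, frames=[7,6,-] (faults so far: 2)
  step 3: ref 6 -> HIT, frames=[7,6,-] (faults so far: 2)
  step 4: ref 5 -> FAULT, frames=[7,6,5] (faults so far: 3)
  step 5: ref 6 -> HIT, frames=[7,6,5] (faults so far: 3)
  step 6: ref 6 -> HIT, frames=[7,6,5] (faults so far: 3)
  step 7: ref 3 -> FAULT, evict 5, frames=[7,6,3] (faults so far: 4)
  step 8: ref 6 -> HIT, frames=[7,6,3] (faults so far: 4)
  step 9: ref 1 -> FAULT, evict 3, frames=[7,6,1] (faults so far: 5)
  step 10: ref 1 -> HIT, frames=[7,6,1] (faults so far: 5)
  step 11: ref 1 -> HIT, frames=[7,6,1] (faults so far: 5)
  step 12: ref 7 -> HIT, frames=[7,6,1] (faults so far: 5)
  step 13: ref 7 -> HIT, frames=[7,6,1] (faults so far: 5)
  step 14: ref 4 -> FAULT, evict 1, frames=[7,6,4] (faults so far: 6)
  Optimal total faults: 6

Answer: 7 7 6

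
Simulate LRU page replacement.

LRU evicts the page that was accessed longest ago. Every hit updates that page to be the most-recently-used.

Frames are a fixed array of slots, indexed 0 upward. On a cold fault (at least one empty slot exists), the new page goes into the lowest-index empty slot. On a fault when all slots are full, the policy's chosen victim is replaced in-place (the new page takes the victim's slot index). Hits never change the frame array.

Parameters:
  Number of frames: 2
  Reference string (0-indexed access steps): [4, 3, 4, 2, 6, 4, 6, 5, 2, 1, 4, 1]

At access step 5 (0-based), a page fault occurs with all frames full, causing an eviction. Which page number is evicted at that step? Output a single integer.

Step 0: ref 4 -> FAULT, frames=[4,-]
Step 1: ref 3 -> FAULT, frames=[4,3]
Step 2: ref 4 -> HIT, frames=[4,3]
Step 3: ref 2 -> FAULT, evict 3, frames=[4,2]
Step 4: ref 6 -> FAULT, evict 4, frames=[6,2]
Step 5: ref 4 -> FAULT, evict 2, frames=[6,4]
At step 5: evicted page 2

Answer: 2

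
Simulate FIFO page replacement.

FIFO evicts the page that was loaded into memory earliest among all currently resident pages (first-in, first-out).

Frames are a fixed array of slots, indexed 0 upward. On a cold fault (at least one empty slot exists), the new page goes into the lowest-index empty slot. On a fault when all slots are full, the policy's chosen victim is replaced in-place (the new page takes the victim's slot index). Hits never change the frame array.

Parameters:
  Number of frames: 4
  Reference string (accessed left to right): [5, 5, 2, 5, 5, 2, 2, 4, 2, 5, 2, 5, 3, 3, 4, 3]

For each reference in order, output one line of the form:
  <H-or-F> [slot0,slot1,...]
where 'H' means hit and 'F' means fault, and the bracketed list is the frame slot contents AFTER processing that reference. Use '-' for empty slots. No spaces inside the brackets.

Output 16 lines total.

F [5,-,-,-]
H [5,-,-,-]
F [5,2,-,-]
H [5,2,-,-]
H [5,2,-,-]
H [5,2,-,-]
H [5,2,-,-]
F [5,2,4,-]
H [5,2,4,-]
H [5,2,4,-]
H [5,2,4,-]
H [5,2,4,-]
F [5,2,4,3]
H [5,2,4,3]
H [5,2,4,3]
H [5,2,4,3]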